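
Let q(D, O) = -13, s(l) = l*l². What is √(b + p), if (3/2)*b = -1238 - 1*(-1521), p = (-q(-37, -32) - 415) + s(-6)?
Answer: 2*I*√966/3 ≈ 20.72*I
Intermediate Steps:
s(l) = l³
p = -618 (p = (-1*(-13) - 415) + (-6)³ = (13 - 415) - 216 = -402 - 216 = -618)
b = 566/3 (b = 2*(-1238 - 1*(-1521))/3 = 2*(-1238 + 1521)/3 = (⅔)*283 = 566/3 ≈ 188.67)
√(b + p) = √(566/3 - 618) = √(-1288/3) = 2*I*√966/3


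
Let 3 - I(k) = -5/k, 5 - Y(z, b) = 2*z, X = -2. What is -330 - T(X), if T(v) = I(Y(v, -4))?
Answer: -3002/9 ≈ -333.56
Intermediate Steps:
Y(z, b) = 5 - 2*z
I(k) = 3 + 5/k (I(k) = 3 - (-5)/k = 3 + 5/k)
T(v) = 3 + 5/(5 - 2*v)
-330 - T(X) = -330 - 2*(-10 + 3*(-2))/(-5 + 2*(-2)) = -330 - 2*(-10 - 6)/(-5 - 4) = -330 - 2*(-16)/(-9) = -330 - 2*(-1)*(-16)/9 = -330 - 1*32/9 = -330 - 32/9 = -3002/9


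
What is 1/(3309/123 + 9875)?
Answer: 41/405978 ≈ 0.00010099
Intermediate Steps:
1/(3309/123 + 9875) = 1/(3309*(1/123) + 9875) = 1/(1103/41 + 9875) = 1/(405978/41) = 41/405978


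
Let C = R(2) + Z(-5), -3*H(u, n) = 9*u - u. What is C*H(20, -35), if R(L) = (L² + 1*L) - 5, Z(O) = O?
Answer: 640/3 ≈ 213.33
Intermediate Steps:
R(L) = -5 + L + L² (R(L) = (L² + L) - 5 = (L + L²) - 5 = -5 + L + L²)
H(u, n) = -8*u/3 (H(u, n) = -(9*u - u)/3 = -8*u/3)
C = -4 (C = (-5 + 2 + 2²) - 5 = (-5 + 2 + 4) - 5 = 1 - 5 = -4)
C*H(20, -35) = -(-32)*20/3 = -4*(-160/3) = 640/3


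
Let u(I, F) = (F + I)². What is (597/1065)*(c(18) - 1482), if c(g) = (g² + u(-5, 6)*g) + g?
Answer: -223278/355 ≈ -628.95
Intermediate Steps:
c(g) = g² + 2*g (c(g) = (g² + (6 - 5)²*g) + g = (g² + 1²*g) + g = (g² + 1*g) + g = (g² + g) + g = (g + g²) + g = g² + 2*g)
(597/1065)*(c(18) - 1482) = (597/1065)*(18*(2 + 18) - 1482) = (597*(1/1065))*(18*20 - 1482) = 199*(360 - 1482)/355 = (199/355)*(-1122) = -223278/355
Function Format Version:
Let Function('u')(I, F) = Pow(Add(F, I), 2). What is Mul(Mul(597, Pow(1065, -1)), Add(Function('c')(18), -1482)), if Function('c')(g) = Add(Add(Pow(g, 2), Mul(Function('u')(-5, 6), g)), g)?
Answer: Rational(-223278, 355) ≈ -628.95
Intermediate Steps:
Function('c')(g) = Add(Pow(g, 2), Mul(2, g)) (Function('c')(g) = Add(Add(Pow(g, 2), Mul(Pow(Add(6, -5), 2), g)), g) = Add(Add(Pow(g, 2), Mul(Pow(1, 2), g)), g) = Add(Add(Pow(g, 2), Mul(1, g)), g) = Add(Add(Pow(g, 2), g), g) = Add(Add(g, Pow(g, 2)), g) = Add(Pow(g, 2), Mul(2, g)))
Mul(Mul(597, Pow(1065, -1)), Add(Function('c')(18), -1482)) = Mul(Mul(597, Pow(1065, -1)), Add(Mul(18, Add(2, 18)), -1482)) = Mul(Mul(597, Rational(1, 1065)), Add(Mul(18, 20), -1482)) = Mul(Rational(199, 355), Add(360, -1482)) = Mul(Rational(199, 355), -1122) = Rational(-223278, 355)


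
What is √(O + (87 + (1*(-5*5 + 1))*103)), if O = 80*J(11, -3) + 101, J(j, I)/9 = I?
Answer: 2*I*√1111 ≈ 66.663*I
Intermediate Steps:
J(j, I) = 9*I
O = -2059 (O = 80*(9*(-3)) + 101 = 80*(-27) + 101 = -2160 + 101 = -2059)
√(O + (87 + (1*(-5*5 + 1))*103)) = √(-2059 + (87 + (1*(-5*5 + 1))*103)) = √(-2059 + (87 + (1*(-25 + 1))*103)) = √(-2059 + (87 + (1*(-24))*103)) = √(-2059 + (87 - 24*103)) = √(-2059 + (87 - 2472)) = √(-2059 - 2385) = √(-4444) = 2*I*√1111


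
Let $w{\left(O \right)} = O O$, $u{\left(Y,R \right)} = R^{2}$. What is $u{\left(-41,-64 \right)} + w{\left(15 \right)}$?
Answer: $4321$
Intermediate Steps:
$w{\left(O \right)} = O^{2}$
$u{\left(-41,-64 \right)} + w{\left(15 \right)} = \left(-64\right)^{2} + 15^{2} = 4096 + 225 = 4321$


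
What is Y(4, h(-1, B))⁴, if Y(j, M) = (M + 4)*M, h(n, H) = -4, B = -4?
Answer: 0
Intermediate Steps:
Y(j, M) = M*(4 + M) (Y(j, M) = (4 + M)*M = M*(4 + M))
Y(4, h(-1, B))⁴ = (-4*(4 - 4))⁴ = (-4*0)⁴ = 0⁴ = 0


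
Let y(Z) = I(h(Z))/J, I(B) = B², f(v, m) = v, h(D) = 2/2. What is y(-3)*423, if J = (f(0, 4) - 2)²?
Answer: 423/4 ≈ 105.75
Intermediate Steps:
h(D) = 1 (h(D) = 2*(½) = 1)
J = 4 (J = (0 - 2)² = (-2)² = 4)
y(Z) = ¼ (y(Z) = 1²/4 = 1*(¼) = ¼)
y(-3)*423 = (¼)*423 = 423/4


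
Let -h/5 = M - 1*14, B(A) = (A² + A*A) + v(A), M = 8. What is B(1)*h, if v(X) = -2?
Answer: 0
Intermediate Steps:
B(A) = -2 + 2*A² (B(A) = (A² + A*A) - 2 = (A² + A²) - 2 = 2*A² - 2 = -2 + 2*A²)
h = 30 (h = -5*(8 - 1*14) = -5*(8 - 14) = -5*(-6) = 30)
B(1)*h = (-2 + 2*1²)*30 = (-2 + 2*1)*30 = (-2 + 2)*30 = 0*30 = 0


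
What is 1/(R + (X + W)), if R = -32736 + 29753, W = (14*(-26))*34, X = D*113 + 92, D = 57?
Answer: -1/8826 ≈ -0.00011330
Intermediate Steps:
X = 6533 (X = 57*113 + 92 = 6441 + 92 = 6533)
W = -12376 (W = -364*34 = -12376)
R = -2983
1/(R + (X + W)) = 1/(-2983 + (6533 - 12376)) = 1/(-2983 - 5843) = 1/(-8826) = -1/8826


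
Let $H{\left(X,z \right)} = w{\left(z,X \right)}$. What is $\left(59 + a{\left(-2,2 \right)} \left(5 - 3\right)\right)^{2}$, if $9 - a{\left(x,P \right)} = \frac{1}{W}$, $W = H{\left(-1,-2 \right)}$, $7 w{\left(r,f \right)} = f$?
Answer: $8281$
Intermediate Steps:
$w{\left(r,f \right)} = \frac{f}{7}$
$H{\left(X,z \right)} = \frac{X}{7}$
$W = - \frac{1}{7}$ ($W = \frac{1}{7} \left(-1\right) = - \frac{1}{7} \approx -0.14286$)
$a{\left(x,P \right)} = 16$ ($a{\left(x,P \right)} = 9 - \frac{1}{- \frac{1}{7}} = 9 - -7 = 9 + 7 = 16$)
$\left(59 + a{\left(-2,2 \right)} \left(5 - 3\right)\right)^{2} = \left(59 + 16 \left(5 - 3\right)\right)^{2} = \left(59 + 16 \cdot 2\right)^{2} = \left(59 + 32\right)^{2} = 91^{2} = 8281$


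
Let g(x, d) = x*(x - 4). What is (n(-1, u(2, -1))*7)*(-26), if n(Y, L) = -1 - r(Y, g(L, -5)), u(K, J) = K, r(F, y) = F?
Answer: 0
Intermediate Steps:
g(x, d) = x*(-4 + x)
n(Y, L) = -1 - Y
(n(-1, u(2, -1))*7)*(-26) = ((-1 - 1*(-1))*7)*(-26) = ((-1 + 1)*7)*(-26) = (0*7)*(-26) = 0*(-26) = 0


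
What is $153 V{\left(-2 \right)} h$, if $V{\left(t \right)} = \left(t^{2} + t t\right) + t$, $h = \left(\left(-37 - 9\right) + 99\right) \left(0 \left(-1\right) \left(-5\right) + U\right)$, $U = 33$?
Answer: $1605582$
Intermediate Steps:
$h = 1749$ ($h = \left(\left(-37 - 9\right) + 99\right) \left(0 \left(-1\right) \left(-5\right) + 33\right) = \left(-46 + 99\right) \left(0 \left(-5\right) + 33\right) = 53 \left(0 + 33\right) = 53 \cdot 33 = 1749$)
$V{\left(t \right)} = t + 2 t^{2}$ ($V{\left(t \right)} = \left(t^{2} + t^{2}\right) + t = 2 t^{2} + t = t + 2 t^{2}$)
$153 V{\left(-2 \right)} h = 153 \left(- 2 \left(1 + 2 \left(-2\right)\right)\right) 1749 = 153 \left(- 2 \left(1 - 4\right)\right) 1749 = 153 \left(\left(-2\right) \left(-3\right)\right) 1749 = 153 \cdot 6 \cdot 1749 = 918 \cdot 1749 = 1605582$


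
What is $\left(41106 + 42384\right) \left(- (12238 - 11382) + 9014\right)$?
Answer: $681111420$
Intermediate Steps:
$\left(41106 + 42384\right) \left(- (12238 - 11382) + 9014\right) = 83490 \left(- (12238 - 11382) + 9014\right) = 83490 \left(\left(-1\right) 856 + 9014\right) = 83490 \left(-856 + 9014\right) = 83490 \cdot 8158 = 681111420$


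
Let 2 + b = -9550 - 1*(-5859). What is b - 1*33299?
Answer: -36992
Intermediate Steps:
b = -3693 (b = -2 + (-9550 - 1*(-5859)) = -2 + (-9550 + 5859) = -2 - 3691 = -3693)
b - 1*33299 = -3693 - 1*33299 = -3693 - 33299 = -36992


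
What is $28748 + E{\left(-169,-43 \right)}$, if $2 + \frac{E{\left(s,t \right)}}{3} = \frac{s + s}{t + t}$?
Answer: $\frac{1236413}{43} \approx 28754.0$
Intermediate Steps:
$E{\left(s,t \right)} = -6 + \frac{3 s}{t}$ ($E{\left(s,t \right)} = -6 + 3 \frac{s + s}{t + t} = -6 + 3 \frac{2 s}{2 t} = -6 + 3 \cdot 2 s \frac{1}{2 t} = -6 + 3 \frac{s}{t} = -6 + \frac{3 s}{t}$)
$28748 + E{\left(-169,-43 \right)} = 28748 - \left(6 + \frac{507}{-43}\right) = 28748 - \left(6 + 507 \left(- \frac{1}{43}\right)\right) = 28748 + \left(-6 + \frac{507}{43}\right) = 28748 + \frac{249}{43} = \frac{1236413}{43}$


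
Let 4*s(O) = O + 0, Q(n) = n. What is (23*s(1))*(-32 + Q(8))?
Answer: -138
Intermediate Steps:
s(O) = O/4 (s(O) = (O + 0)/4 = O/4)
(23*s(1))*(-32 + Q(8)) = (23*((1/4)*1))*(-32 + 8) = (23*(1/4))*(-24) = (23/4)*(-24) = -138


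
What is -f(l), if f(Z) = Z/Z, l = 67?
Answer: -1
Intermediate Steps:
f(Z) = 1
-f(l) = -1*1 = -1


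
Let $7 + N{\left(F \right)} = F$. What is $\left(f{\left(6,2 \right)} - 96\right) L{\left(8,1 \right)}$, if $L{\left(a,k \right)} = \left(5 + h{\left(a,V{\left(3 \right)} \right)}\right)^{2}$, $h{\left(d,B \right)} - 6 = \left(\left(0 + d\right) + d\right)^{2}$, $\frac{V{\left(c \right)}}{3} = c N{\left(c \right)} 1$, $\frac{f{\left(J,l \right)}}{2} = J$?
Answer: $-5988276$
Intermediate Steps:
$N{\left(F \right)} = -7 + F$
$f{\left(J,l \right)} = 2 J$
$V{\left(c \right)} = 3 c \left(-7 + c\right)$ ($V{\left(c \right)} = 3 c \left(-7 + c\right) 1 = 3 c \left(-7 + c\right)$)
$h{\left(d,B \right)} = 6 + 4 d^{2}$ ($h{\left(d,B \right)} = 6 + \left(\left(0 + d\right) + d\right)^{2} = 6 + \left(d + d\right)^{2} = 6 + \left(2 d\right)^{2} = 6 + 4 d^{2}$)
$L{\left(a,k \right)} = \left(11 + 4 a^{2}\right)^{2}$ ($L{\left(a,k \right)} = \left(5 + \left(6 + 4 a^{2}\right)\right)^{2} = \left(11 + 4 a^{2}\right)^{2}$)
$\left(f{\left(6,2 \right)} - 96\right) L{\left(8,1 \right)} = \left(2 \cdot 6 - 96\right) \left(11 + 4 \cdot 8^{2}\right)^{2} = \left(12 - 96\right) \left(11 + 4 \cdot 64\right)^{2} = - 84 \left(11 + 256\right)^{2} = - 84 \cdot 267^{2} = \left(-84\right) 71289 = -5988276$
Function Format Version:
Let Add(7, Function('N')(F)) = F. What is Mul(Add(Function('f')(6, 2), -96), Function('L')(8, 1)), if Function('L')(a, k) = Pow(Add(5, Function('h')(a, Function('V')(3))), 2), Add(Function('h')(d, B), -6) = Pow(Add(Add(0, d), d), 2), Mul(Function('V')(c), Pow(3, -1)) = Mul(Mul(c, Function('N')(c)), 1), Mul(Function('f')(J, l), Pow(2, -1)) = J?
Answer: -5988276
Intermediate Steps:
Function('N')(F) = Add(-7, F)
Function('f')(J, l) = Mul(2, J)
Function('V')(c) = Mul(3, c, Add(-7, c)) (Function('V')(c) = Mul(3, Mul(Mul(c, Add(-7, c)), 1)) = Mul(3, Mul(c, Add(-7, c))) = Mul(3, c, Add(-7, c)))
Function('h')(d, B) = Add(6, Mul(4, Pow(d, 2))) (Function('h')(d, B) = Add(6, Pow(Add(Add(0, d), d), 2)) = Add(6, Pow(Add(d, d), 2)) = Add(6, Pow(Mul(2, d), 2)) = Add(6, Mul(4, Pow(d, 2))))
Function('L')(a, k) = Pow(Add(11, Mul(4, Pow(a, 2))), 2) (Function('L')(a, k) = Pow(Add(5, Add(6, Mul(4, Pow(a, 2)))), 2) = Pow(Add(11, Mul(4, Pow(a, 2))), 2))
Mul(Add(Function('f')(6, 2), -96), Function('L')(8, 1)) = Mul(Add(Mul(2, 6), -96), Pow(Add(11, Mul(4, Pow(8, 2))), 2)) = Mul(Add(12, -96), Pow(Add(11, Mul(4, 64)), 2)) = Mul(-84, Pow(Add(11, 256), 2)) = Mul(-84, Pow(267, 2)) = Mul(-84, 71289) = -5988276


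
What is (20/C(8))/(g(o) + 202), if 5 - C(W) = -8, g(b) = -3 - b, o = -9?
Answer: 5/676 ≈ 0.0073965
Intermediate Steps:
C(W) = 13 (C(W) = 5 - 1*(-8) = 5 + 8 = 13)
(20/C(8))/(g(o) + 202) = (20/13)/((-3 - 1*(-9)) + 202) = (20*(1/13))/((-3 + 9) + 202) = 20/(13*(6 + 202)) = (20/13)/208 = (20/13)*(1/208) = 5/676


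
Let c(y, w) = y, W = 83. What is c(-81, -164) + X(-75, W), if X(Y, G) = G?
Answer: 2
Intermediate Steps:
c(-81, -164) + X(-75, W) = -81 + 83 = 2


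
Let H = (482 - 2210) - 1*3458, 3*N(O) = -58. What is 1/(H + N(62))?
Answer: -3/15616 ≈ -0.00019211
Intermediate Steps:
N(O) = -58/3 (N(O) = (⅓)*(-58) = -58/3)
H = -5186 (H = -1728 - 3458 = -5186)
1/(H + N(62)) = 1/(-5186 - 58/3) = 1/(-15616/3) = -3/15616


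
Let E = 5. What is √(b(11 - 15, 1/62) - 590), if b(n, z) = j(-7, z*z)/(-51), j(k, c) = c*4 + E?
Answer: 4*I*√10242959/527 ≈ 24.292*I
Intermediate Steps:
j(k, c) = 5 + 4*c (j(k, c) = c*4 + 5 = 4*c + 5 = 5 + 4*c)
b(n, z) = -5/51 - 4*z²/51 (b(n, z) = (5 + 4*(z*z))/(-51) = (5 + 4*z²)*(-1/51) = -5/51 - 4*z²/51)
√(b(11 - 15, 1/62) - 590) = √((-5/51 - 4*(1/62)²/51) - 590) = √((-5/51 - 4/51*1/3844) - 590) = √((-5/51 - 1/49011) - 590) = √(-1602/16337 - 590) = √(-9640432/16337) = 4*I*√10242959/527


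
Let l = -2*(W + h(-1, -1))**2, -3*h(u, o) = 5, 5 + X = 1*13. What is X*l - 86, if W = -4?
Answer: -5398/9 ≈ -599.78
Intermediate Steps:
X = 8 (X = -5 + 1*13 = -5 + 13 = 8)
h(u, o) = -5/3 (h(u, o) = -1/3*5 = -5/3)
l = -578/9 (l = -2*(-4 - 5/3)**2 = -2*(-17/3)**2 = -2*289/9 = -578/9 ≈ -64.222)
X*l - 86 = 8*(-578/9) - 86 = -4624/9 - 86 = -5398/9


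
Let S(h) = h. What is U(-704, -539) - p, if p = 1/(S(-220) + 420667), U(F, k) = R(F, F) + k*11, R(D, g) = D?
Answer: -2788824952/420447 ≈ -6633.0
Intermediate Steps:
U(F, k) = F + 11*k (U(F, k) = F + k*11 = F + 11*k)
p = 1/420447 (p = 1/(-220 + 420667) = 1/420447 ≈ 2.3784e-6)
U(-704, -539) - p = (-704 + 11*(-539)) - 1*1/420447 = (-704 - 5929) - 1/420447 = -6633 - 1/420447 = -2788824952/420447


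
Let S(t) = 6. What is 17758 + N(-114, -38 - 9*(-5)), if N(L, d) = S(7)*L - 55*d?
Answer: 16689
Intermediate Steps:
N(L, d) = -55*d + 6*L (N(L, d) = 6*L - 55*d = -55*d + 6*L)
17758 + N(-114, -38 - 9*(-5)) = 17758 + (-55*(-38 - 9*(-5)) + 6*(-114)) = 17758 + (-55*(-38 - 1*(-45)) - 684) = 17758 + (-55*(-38 + 45) - 684) = 17758 + (-55*7 - 684) = 17758 + (-385 - 684) = 17758 - 1069 = 16689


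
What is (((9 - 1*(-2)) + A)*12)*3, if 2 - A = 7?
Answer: 216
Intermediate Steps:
A = -5 (A = 2 - 1*7 = 2 - 7 = -5)
(((9 - 1*(-2)) + A)*12)*3 = (((9 - 1*(-2)) - 5)*12)*3 = (((9 + 2) - 5)*12)*3 = ((11 - 5)*12)*3 = (6*12)*3 = 72*3 = 216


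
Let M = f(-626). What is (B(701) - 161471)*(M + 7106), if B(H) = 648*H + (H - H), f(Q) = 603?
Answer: 2257017893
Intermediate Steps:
M = 603
B(H) = 648*H (B(H) = 648*H + 0 = 648*H)
(B(701) - 161471)*(M + 7106) = (648*701 - 161471)*(603 + 7106) = (454248 - 161471)*7709 = 292777*7709 = 2257017893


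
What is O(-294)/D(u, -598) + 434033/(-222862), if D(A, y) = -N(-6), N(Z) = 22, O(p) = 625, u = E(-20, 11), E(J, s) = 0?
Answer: -37209369/1225741 ≈ -30.357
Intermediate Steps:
u = 0
D(A, y) = -22 (D(A, y) = -1*22 = -22)
O(-294)/D(u, -598) + 434033/(-222862) = 625/(-22) + 434033/(-222862) = 625*(-1/22) + 434033*(-1/222862) = -625/22 - 434033/222862 = -37209369/1225741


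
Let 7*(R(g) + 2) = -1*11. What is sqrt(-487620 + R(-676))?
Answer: I*sqrt(23893555)/7 ≈ 698.3*I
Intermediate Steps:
R(g) = -25/7 (R(g) = -2 + (-1*11)/7 = -2 + (1/7)*(-11) = -2 - 11/7 = -25/7)
sqrt(-487620 + R(-676)) = sqrt(-487620 - 25/7) = sqrt(-3413365/7) = I*sqrt(23893555)/7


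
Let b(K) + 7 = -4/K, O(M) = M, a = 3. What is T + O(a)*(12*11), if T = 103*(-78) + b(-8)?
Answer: -15289/2 ≈ -7644.5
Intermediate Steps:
b(K) = -7 - 4/K
T = -16081/2 (T = 103*(-78) + (-7 - 4/(-8)) = -8034 + (-7 - 4*(-⅛)) = -8034 + (-7 + ½) = -8034 - 13/2 = -16081/2 ≈ -8040.5)
T + O(a)*(12*11) = -16081/2 + 3*(12*11) = -16081/2 + 3*132 = -16081/2 + 396 = -15289/2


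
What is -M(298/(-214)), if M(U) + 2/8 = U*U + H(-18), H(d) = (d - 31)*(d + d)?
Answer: -80861499/45796 ≈ -1765.7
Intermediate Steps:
H(d) = 2*d*(-31 + d) (H(d) = (-31 + d)*(2*d) = 2*d*(-31 + d))
M(U) = 7055/4 + U**2 (M(U) = -1/4 + (U*U + 2*(-18)*(-31 - 18)) = -1/4 + (U**2 + 2*(-18)*(-49)) = -1/4 + (U**2 + 1764) = -1/4 + (1764 + U**2) = 7055/4 + U**2)
-M(298/(-214)) = -(7055/4 + (298/(-214))**2) = -(7055/4 + (298*(-1/214))**2) = -(7055/4 + (-149/107)**2) = -(7055/4 + 22201/11449) = -1*80861499/45796 = -80861499/45796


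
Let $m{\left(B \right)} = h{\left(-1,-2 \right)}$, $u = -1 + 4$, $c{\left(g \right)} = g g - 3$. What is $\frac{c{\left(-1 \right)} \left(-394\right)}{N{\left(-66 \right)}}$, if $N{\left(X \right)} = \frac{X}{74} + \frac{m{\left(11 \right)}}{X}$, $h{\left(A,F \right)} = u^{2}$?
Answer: $- \frac{641432}{837} \approx -766.35$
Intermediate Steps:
$c{\left(g \right)} = -3 + g^{2}$ ($c{\left(g \right)} = g^{2} - 3 = -3 + g^{2}$)
$u = 3$
$h{\left(A,F \right)} = 9$ ($h{\left(A,F \right)} = 3^{2} = 9$)
$m{\left(B \right)} = 9$
$N{\left(X \right)} = \frac{9}{X} + \frac{X}{74}$ ($N{\left(X \right)} = \frac{X}{74} + \frac{9}{X} = \frac{9}{X} + \frac{X}{74}$)
$\frac{c{\left(-1 \right)} \left(-394\right)}{N{\left(-66 \right)}} = \frac{\left(-3 + \left(-1\right)^{2}\right) \left(-394\right)}{\frac{9}{-66} + \frac{1}{74} \left(-66\right)} = \frac{\left(-3 + 1\right) \left(-394\right)}{9 \left(- \frac{1}{66}\right) - \frac{33}{37}} = \frac{\left(-2\right) \left(-394\right)}{- \frac{3}{22} - \frac{33}{37}} = \frac{788}{- \frac{837}{814}} = 788 \left(- \frac{814}{837}\right) = - \frac{641432}{837}$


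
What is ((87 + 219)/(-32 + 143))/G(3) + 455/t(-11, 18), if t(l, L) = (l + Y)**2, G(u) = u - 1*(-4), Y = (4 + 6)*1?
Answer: 117947/259 ≈ 455.39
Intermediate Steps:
Y = 10 (Y = 10*1 = 10)
G(u) = 4 + u (G(u) = u + 4 = 4 + u)
t(l, L) = (10 + l)**2 (t(l, L) = (l + 10)**2 = (10 + l)**2)
((87 + 219)/(-32 + 143))/G(3) + 455/t(-11, 18) = ((87 + 219)/(-32 + 143))/(4 + 3) + 455/((10 - 11)**2) = (306/111)/7 + 455/((-1)**2) = (306*(1/111))*(1/7) + 455/1 = (102/37)*(1/7) + 455*1 = 102/259 + 455 = 117947/259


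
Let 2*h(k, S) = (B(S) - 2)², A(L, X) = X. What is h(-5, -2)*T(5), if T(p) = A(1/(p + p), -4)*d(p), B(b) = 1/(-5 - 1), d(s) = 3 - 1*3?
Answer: 0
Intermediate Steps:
d(s) = 0 (d(s) = 3 - 3 = 0)
B(b) = -⅙ (B(b) = 1/(-6) = -⅙)
T(p) = 0 (T(p) = -4*0 = 0)
h(k, S) = 169/72 (h(k, S) = (-⅙ - 2)²/2 = (-13/6)²/2 = (½)*(169/36) = 169/72)
h(-5, -2)*T(5) = (169/72)*0 = 0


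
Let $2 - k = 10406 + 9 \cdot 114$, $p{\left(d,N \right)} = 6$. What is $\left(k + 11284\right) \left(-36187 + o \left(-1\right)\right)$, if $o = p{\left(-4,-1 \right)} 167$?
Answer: $5429594$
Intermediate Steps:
$k = -11430$ ($k = 2 - \left(10406 + 9 \cdot 114\right) = 2 - \left(10406 + 1026\right) = 2 - 11432 = -11430$)
$o = 1002$ ($o = 6 \cdot 167 = 1002$)
$\left(k + 11284\right) \left(-36187 + o \left(-1\right)\right) = \left(-11430 + 11284\right) \left(-36187 + 1002 \left(-1\right)\right) = - 146 \left(-36187 - 1002\right) = \left(-146\right) \left(-37189\right) = 5429594$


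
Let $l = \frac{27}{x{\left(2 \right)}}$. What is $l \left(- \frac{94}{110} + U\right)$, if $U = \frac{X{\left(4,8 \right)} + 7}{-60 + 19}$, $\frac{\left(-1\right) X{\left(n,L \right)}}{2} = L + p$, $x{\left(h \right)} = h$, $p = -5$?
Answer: $- \frac{26757}{2255} \approx -11.866$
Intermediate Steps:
$X{\left(n,L \right)} = 10 - 2 L$ ($X{\left(n,L \right)} = - 2 \left(L - 5\right) = - 2 \left(-5 + L\right) = 10 - 2 L$)
$l = \frac{27}{2} \approx 13.5$
$U = - \frac{1}{41}$ ($U = \frac{\left(10 - 16\right) + 7}{-60 + 19} = \frac{\left(10 - 16\right) + 7}{-41} = \left(-6 + 7\right) \left(- \frac{1}{41}\right) = 1 \left(- \frac{1}{41}\right) = - \frac{1}{41} \approx -0.02439$)
$l \left(- \frac{94}{110} + U\right) = \frac{27 \left(- \frac{94}{110} - \frac{1}{41}\right)}{2} = \frac{27 \left(\left(-94\right) \frac{1}{110} - \frac{1}{41}\right)}{2} = \frac{27 \left(- \frac{47}{55} - \frac{1}{41}\right)}{2} = \frac{27}{2} \left(- \frac{1982}{2255}\right) = - \frac{26757}{2255}$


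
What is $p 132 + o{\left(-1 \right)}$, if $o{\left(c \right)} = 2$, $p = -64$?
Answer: $-8446$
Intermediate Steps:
$p 132 + o{\left(-1 \right)} = \left(-64\right) 132 + 2 = -8448 + 2 = -8446$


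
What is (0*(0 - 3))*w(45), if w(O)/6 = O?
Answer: 0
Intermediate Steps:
w(O) = 6*O
(0*(0 - 3))*w(45) = (0*(0 - 3))*(6*45) = (0*(-3))*270 = 0*270 = 0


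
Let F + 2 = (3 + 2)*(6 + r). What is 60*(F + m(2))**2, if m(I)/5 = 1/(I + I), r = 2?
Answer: 369735/4 ≈ 92434.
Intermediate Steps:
m(I) = 5/(2*I) (m(I) = 5/(I + I) = 5/((2*I)) = 5*(1/(2*I)) = 5/(2*I))
F = 38 (F = -2 + (3 + 2)*(6 + 2) = -2 + 5*8 = -2 + 40 = 38)
60*(F + m(2))**2 = 60*(38 + (5/2)/2)**2 = 60*(38 + (5/2)*(1/2))**2 = 60*(38 + 5/4)**2 = 60*(157/4)**2 = 60*(24649/16) = 369735/4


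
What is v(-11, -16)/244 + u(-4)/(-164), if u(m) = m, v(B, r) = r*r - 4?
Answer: 2644/2501 ≈ 1.0572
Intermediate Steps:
v(B, r) = -4 + r**2 (v(B, r) = r**2 - 4 = -4 + r**2)
v(-11, -16)/244 + u(-4)/(-164) = (-4 + (-16)**2)/244 - 4/(-164) = (-4 + 256)*(1/244) - 4*(-1/164) = 252*(1/244) + 1/41 = 63/61 + 1/41 = 2644/2501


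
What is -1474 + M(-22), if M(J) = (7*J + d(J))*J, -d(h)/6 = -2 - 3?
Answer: 1254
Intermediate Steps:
d(h) = 30 (d(h) = -6*(-2 - 3) = -6*(-5) = 30)
M(J) = J*(30 + 7*J) (M(J) = (7*J + 30)*J = (30 + 7*J)*J = J*(30 + 7*J))
-1474 + M(-22) = -1474 - 22*(30 + 7*(-22)) = -1474 - 22*(30 - 154) = -1474 - 22*(-124) = -1474 + 2728 = 1254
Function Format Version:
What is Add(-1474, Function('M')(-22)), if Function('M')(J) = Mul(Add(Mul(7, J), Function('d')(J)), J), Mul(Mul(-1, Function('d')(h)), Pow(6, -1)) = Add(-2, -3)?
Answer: 1254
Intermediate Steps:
Function('d')(h) = 30 (Function('d')(h) = Mul(-6, Add(-2, -3)) = Mul(-6, -5) = 30)
Function('M')(J) = Mul(J, Add(30, Mul(7, J))) (Function('M')(J) = Mul(Add(Mul(7, J), 30), J) = Mul(Add(30, Mul(7, J)), J) = Mul(J, Add(30, Mul(7, J))))
Add(-1474, Function('M')(-22)) = Add(-1474, Mul(-22, Add(30, Mul(7, -22)))) = Add(-1474, Mul(-22, Add(30, -154))) = Add(-1474, Mul(-22, -124)) = Add(-1474, 2728) = 1254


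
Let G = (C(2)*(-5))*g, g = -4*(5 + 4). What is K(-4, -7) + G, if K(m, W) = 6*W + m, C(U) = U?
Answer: 314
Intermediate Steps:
K(m, W) = m + 6*W
g = -36 (g = -4*9 = -36)
G = 360 (G = (2*(-5))*(-36) = -10*(-36) = 360)
K(-4, -7) + G = (-4 + 6*(-7)) + 360 = (-4 - 42) + 360 = -46 + 360 = 314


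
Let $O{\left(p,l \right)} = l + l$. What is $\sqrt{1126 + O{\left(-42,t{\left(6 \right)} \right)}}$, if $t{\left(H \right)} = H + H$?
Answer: $5 \sqrt{46} \approx 33.912$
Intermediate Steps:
$t{\left(H \right)} = 2 H$
$O{\left(p,l \right)} = 2 l$
$\sqrt{1126 + O{\left(-42,t{\left(6 \right)} \right)}} = \sqrt{1126 + 2 \cdot 2 \cdot 6} = \sqrt{1126 + 2 \cdot 12} = \sqrt{1126 + 24} = \sqrt{1150} = 5 \sqrt{46}$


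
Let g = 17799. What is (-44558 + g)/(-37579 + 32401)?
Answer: 26759/5178 ≈ 5.1678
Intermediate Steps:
(-44558 + g)/(-37579 + 32401) = (-44558 + 17799)/(-37579 + 32401) = -26759/(-5178) = -26759*(-1/5178) = 26759/5178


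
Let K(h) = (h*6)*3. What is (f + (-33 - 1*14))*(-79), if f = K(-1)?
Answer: 5135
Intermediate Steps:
K(h) = 18*h (K(h) = (6*h)*3 = 18*h)
f = -18 (f = 18*(-1) = -18)
(f + (-33 - 1*14))*(-79) = (-18 + (-33 - 1*14))*(-79) = (-18 + (-33 - 14))*(-79) = (-18 - 47)*(-79) = -65*(-79) = 5135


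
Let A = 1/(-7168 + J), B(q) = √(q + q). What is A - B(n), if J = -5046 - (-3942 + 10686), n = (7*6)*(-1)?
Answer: -1/18958 - 2*I*√21 ≈ -5.2748e-5 - 9.1651*I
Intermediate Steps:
n = -42 (n = 42*(-1) = -42)
J = -11790 (J = -5046 - 1*6744 = -5046 - 6744 = -11790)
B(q) = √2*√q (B(q) = √(2*q) = √2*√q)
A = -1/18958 (A = 1/(-7168 - 11790) = 1/(-18958) = -1/18958 ≈ -5.2748e-5)
A - B(n) = -1/18958 - √2*√(-42) = -1/18958 - √2*I*√42 = -1/18958 - 2*I*√21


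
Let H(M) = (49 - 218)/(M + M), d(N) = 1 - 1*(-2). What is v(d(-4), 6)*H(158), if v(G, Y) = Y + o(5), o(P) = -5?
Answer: -169/316 ≈ -0.53481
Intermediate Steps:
d(N) = 3 (d(N) = 1 + 2 = 3)
v(G, Y) = -5 + Y (v(G, Y) = Y - 5 = -5 + Y)
H(M) = -169/(2*M) (H(M) = -169*1/(2*M) = -169/(2*M))
v(d(-4), 6)*H(158) = (-5 + 6)*(-169/2/158) = 1*(-169/2*1/158) = 1*(-169/316) = -169/316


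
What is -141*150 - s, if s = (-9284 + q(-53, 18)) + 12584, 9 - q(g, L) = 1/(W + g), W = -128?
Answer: -4427080/181 ≈ -24459.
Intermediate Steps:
q(g, L) = 9 - 1/(-128 + g)
s = 598930/181 (s = (-9284 + (-1153 + 9*(-53))/(-128 - 53)) + 12584 = (-9284 + (-1153 - 477)/(-181)) + 12584 = (-9284 - 1/181*(-1630)) + 12584 = (-9284 + 1630/181) + 12584 = -1678774/181 + 12584 = 598930/181 ≈ 3309.0)
-141*150 - s = -141*150 - 1*598930/181 = -21150 - 598930/181 = -4427080/181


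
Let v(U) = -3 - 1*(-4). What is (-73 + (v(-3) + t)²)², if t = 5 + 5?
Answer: 2304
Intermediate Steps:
t = 10
v(U) = 1 (v(U) = -3 + 4 = 1)
(-73 + (v(-3) + t)²)² = (-73 + (1 + 10)²)² = (-73 + 11²)² = (-73 + 121)² = 48² = 2304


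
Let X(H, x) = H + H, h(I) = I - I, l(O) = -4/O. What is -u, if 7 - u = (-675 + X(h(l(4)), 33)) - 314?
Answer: -996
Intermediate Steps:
h(I) = 0
X(H, x) = 2*H
u = 996 (u = 7 - ((-675 + 2*0) - 314) = 7 - ((-675 + 0) - 314) = 7 - (-675 - 314) = 7 - 1*(-989) = 7 + 989 = 996)
-u = -1*996 = -996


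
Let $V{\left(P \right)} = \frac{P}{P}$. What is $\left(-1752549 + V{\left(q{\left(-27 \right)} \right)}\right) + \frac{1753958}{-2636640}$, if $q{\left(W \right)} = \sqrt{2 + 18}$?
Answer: $- \frac{2310419956339}{1318320} \approx -1.7525 \cdot 10^{6}$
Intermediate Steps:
$q{\left(W \right)} = 2 \sqrt{5}$ ($q{\left(W \right)} = \sqrt{20} = 2 \sqrt{5}$)
$V{\left(P \right)} = 1$
$\left(-1752549 + V{\left(q{\left(-27 \right)} \right)}\right) + \frac{1753958}{-2636640} = \left(-1752549 + 1\right) + \frac{1753958}{-2636640} = -1752548 + 1753958 \left(- \frac{1}{2636640}\right) = -1752548 - \frac{876979}{1318320} = - \frac{2310419956339}{1318320}$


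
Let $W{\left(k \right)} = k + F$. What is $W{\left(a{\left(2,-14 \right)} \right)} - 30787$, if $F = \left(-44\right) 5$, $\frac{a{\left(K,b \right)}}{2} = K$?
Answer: $-31003$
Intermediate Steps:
$a{\left(K,b \right)} = 2 K$
$F = -220$
$W{\left(k \right)} = -220 + k$ ($W{\left(k \right)} = k - 220 = -220 + k$)
$W{\left(a{\left(2,-14 \right)} \right)} - 30787 = \left(-220 + 2 \cdot 2\right) - 30787 = \left(-220 + 4\right) - 30787 = -216 - 30787 = -31003$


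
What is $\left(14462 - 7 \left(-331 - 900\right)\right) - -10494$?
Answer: $33573$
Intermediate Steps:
$\left(14462 - 7 \left(-331 - 900\right)\right) - -10494 = \left(14462 - -8617\right) + \left(-2704 + 13198\right) = \left(14462 + 8617\right) + 10494 = 23079 + 10494 = 33573$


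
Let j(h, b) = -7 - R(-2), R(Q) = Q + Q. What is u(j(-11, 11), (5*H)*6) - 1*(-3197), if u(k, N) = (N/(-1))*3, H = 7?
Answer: 2567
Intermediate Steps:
R(Q) = 2*Q
j(h, b) = -3 (j(h, b) = -7 - 2*(-2) = -7 - 1*(-4) = -7 + 4 = -3)
u(k, N) = -3*N (u(k, N) = -N*3 = -3*N)
u(j(-11, 11), (5*H)*6) - 1*(-3197) = -3*5*7*6 - 1*(-3197) = -105*6 + 3197 = -3*210 + 3197 = -630 + 3197 = 2567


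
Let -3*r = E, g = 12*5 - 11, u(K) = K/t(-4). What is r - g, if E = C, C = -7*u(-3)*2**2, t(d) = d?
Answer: -42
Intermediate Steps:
u(K) = -K/4 (u(K) = K/(-4) = K*(-1/4) = -K/4)
C = -21 (C = -(-7)*(-3)/4*2**2 = -7*3/4*4 = -21/4*4 = -21)
g = 49 (g = 60 - 11 = 49)
E = -21
r = 7 (r = -1/3*(-21) = 7)
r - g = 7 - 1*49 = 7 - 49 = -42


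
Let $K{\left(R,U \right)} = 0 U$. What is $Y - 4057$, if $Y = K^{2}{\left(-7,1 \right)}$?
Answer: $-4057$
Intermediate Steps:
$K{\left(R,U \right)} = 0$
$Y = 0$ ($Y = 0^{2} = 0$)
$Y - 4057 = 0 - 4057 = -4057$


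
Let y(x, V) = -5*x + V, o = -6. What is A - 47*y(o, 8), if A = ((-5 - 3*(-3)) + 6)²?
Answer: -1686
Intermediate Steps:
A = 100 (A = ((-5 + 9) + 6)² = (4 + 6)² = 10² = 100)
y(x, V) = V - 5*x
A - 47*y(o, 8) = 100 - 47*(8 - 5*(-6)) = 100 - 47*(8 + 30) = 100 - 47*38 = 100 - 1786 = -1686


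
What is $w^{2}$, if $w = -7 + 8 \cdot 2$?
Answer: $81$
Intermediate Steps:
$w = 9$ ($w = -7 + 16 = 9$)
$w^{2} = 9^{2} = 81$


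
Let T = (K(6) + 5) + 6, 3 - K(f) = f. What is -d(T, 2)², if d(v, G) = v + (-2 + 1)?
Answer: -49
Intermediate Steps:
K(f) = 3 - f
T = 8 (T = ((3 - 1*6) + 5) + 6 = ((3 - 6) + 5) + 6 = (-3 + 5) + 6 = 2 + 6 = 8)
d(v, G) = -1 + v (d(v, G) = v - 1 = -1 + v)
-d(T, 2)² = -(-1 + 8)² = -1*7² = -1*49 = -49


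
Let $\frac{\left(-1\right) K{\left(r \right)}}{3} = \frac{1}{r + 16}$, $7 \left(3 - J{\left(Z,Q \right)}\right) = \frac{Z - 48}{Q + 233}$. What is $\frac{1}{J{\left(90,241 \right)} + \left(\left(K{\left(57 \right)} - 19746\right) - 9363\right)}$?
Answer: $- \frac{5767}{167854612} \approx -3.4357 \cdot 10^{-5}$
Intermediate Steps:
$J{\left(Z,Q \right)} = 3 - \frac{-48 + Z}{7 \left(233 + Q\right)}$ ($J{\left(Z,Q \right)} = 3 - \frac{\left(Z - 48\right) \frac{1}{Q + 233}}{7} = 3 - \frac{\left(-48 + Z\right) \frac{1}{233 + Q}}{7} = 3 - \frac{\frac{1}{233 + Q} \left(-48 + Z\right)}{7} = 3 - \frac{-48 + Z}{7 \left(233 + Q\right)}$)
$K{\left(r \right)} = - \frac{3}{16 + r}$ ($K{\left(r \right)} = - \frac{3}{r + 16} = - \frac{3}{16 + r}$)
$\frac{1}{J{\left(90,241 \right)} + \left(\left(K{\left(57 \right)} - 19746\right) - 9363\right)} = \frac{1}{\frac{4941 - 90 + 21 \cdot 241}{7 \left(233 + 241\right)} - \left(29109 + \frac{3}{16 + 57}\right)} = \frac{1}{\frac{4941 - 90 + 5061}{7 \cdot 474} - \left(29109 + \frac{3}{73}\right)} = \frac{1}{\frac{1}{7} \cdot \frac{1}{474} \cdot 9912 - \frac{2124960}{73}} = \frac{1}{\frac{236}{79} - \frac{2124960}{73}} = \frac{1}{- \frac{167854612}{5767}} = - \frac{5767}{167854612}$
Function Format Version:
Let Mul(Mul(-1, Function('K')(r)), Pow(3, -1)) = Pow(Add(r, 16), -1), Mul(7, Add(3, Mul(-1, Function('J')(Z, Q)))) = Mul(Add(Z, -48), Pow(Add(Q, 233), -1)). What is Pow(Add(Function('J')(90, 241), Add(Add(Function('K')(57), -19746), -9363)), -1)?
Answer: Rational(-5767, 167854612) ≈ -3.4357e-5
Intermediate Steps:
Function('J')(Z, Q) = Add(3, Mul(Rational(-1, 7), Pow(Add(233, Q), -1), Add(-48, Z))) (Function('J')(Z, Q) = Add(3, Mul(Rational(-1, 7), Mul(Add(Z, -48), Pow(Add(Q, 233), -1)))) = Add(3, Mul(Rational(-1, 7), Mul(Add(-48, Z), Pow(Add(233, Q), -1)))) = Add(3, Mul(Rational(-1, 7), Mul(Pow(Add(233, Q), -1), Add(-48, Z)))) = Add(3, Mul(Rational(-1, 7), Pow(Add(233, Q), -1), Add(-48, Z))))
Function('K')(r) = Mul(-3, Pow(Add(16, r), -1)) (Function('K')(r) = Mul(-3, Pow(Add(r, 16), -1)) = Mul(-3, Pow(Add(16, r), -1)))
Pow(Add(Function('J')(90, 241), Add(Add(Function('K')(57), -19746), -9363)), -1) = Pow(Add(Mul(Rational(1, 7), Pow(Add(233, 241), -1), Add(4941, Mul(-1, 90), Mul(21, 241))), Add(Add(Mul(-3, Pow(Add(16, 57), -1)), -19746), -9363)), -1) = Pow(Add(Mul(Rational(1, 7), Pow(474, -1), Add(4941, -90, 5061)), Add(Add(Mul(-3, Pow(73, -1)), -19746), -9363)), -1) = Pow(Add(Mul(Rational(1, 7), Rational(1, 474), 9912), Add(Add(Mul(-3, Rational(1, 73)), -19746), -9363)), -1) = Pow(Add(Rational(236, 79), Add(Add(Rational(-3, 73), -19746), -9363)), -1) = Pow(Add(Rational(236, 79), Add(Rational(-1441461, 73), -9363)), -1) = Pow(Add(Rational(236, 79), Rational(-2124960, 73)), -1) = Pow(Rational(-167854612, 5767), -1) = Rational(-5767, 167854612)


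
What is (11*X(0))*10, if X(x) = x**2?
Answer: 0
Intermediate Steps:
(11*X(0))*10 = (11*0**2)*10 = (11*0)*10 = 0*10 = 0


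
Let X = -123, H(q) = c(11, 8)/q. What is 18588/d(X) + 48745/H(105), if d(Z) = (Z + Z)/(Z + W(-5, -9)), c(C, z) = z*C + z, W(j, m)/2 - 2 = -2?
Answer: 2003483/32 ≈ 62609.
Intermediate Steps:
W(j, m) = 0 (W(j, m) = 4 + 2*(-2) = 4 - 4 = 0)
c(C, z) = z + C*z (c(C, z) = C*z + z = z + C*z)
H(q) = 96/q (H(q) = (8*(1 + 11))/q = (8*12)/q = 96/q)
d(Z) = 2 (d(Z) = (Z + Z)/(Z + 0) = (2*Z)/Z = 2)
18588/d(X) + 48745/H(105) = 18588/2 + 48745/((96/105)) = 18588*(½) + 48745/((96*(1/105))) = 9294 + 48745/(32/35) = 9294 + 48745*(35/32) = 9294 + 1706075/32 = 2003483/32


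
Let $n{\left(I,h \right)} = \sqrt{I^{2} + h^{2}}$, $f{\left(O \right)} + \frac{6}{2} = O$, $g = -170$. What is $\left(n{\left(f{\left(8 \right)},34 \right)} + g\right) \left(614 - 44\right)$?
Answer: $-96900 + 570 \sqrt{1181} \approx -77312.0$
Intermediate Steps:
$f{\left(O \right)} = -3 + O$
$\left(n{\left(f{\left(8 \right)},34 \right)} + g\right) \left(614 - 44\right) = \left(\sqrt{\left(-3 + 8\right)^{2} + 34^{2}} - 170\right) \left(614 - 44\right) = \left(\sqrt{5^{2} + 1156} - 170\right) 570 = \left(\sqrt{25 + 1156} - 170\right) 570 = \left(\sqrt{1181} - 170\right) 570 = \left(-170 + \sqrt{1181}\right) 570 = -96900 + 570 \sqrt{1181}$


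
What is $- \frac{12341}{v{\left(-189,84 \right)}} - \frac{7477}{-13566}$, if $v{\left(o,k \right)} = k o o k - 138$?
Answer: $\frac{52344160570}{94979800853} \approx 0.55111$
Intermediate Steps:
$v{\left(o,k \right)} = -138 + k^{2} o^{2}$ ($v{\left(o,k \right)} = k o^{2} k - 138 = k^{2} o^{2} - 138 = -138 + k^{2} o^{2}$)
$- \frac{12341}{v{\left(-189,84 \right)}} - \frac{7477}{-13566} = - \frac{12341}{-138 + 84^{2} \left(-189\right)^{2}} - \frac{7477}{-13566} = - \frac{12341}{-138 + 7056 \cdot 35721} - - \frac{7477}{13566} = - \frac{12341}{-138 + 252047376} + \frac{7477}{13566} = - \frac{12341}{252047238} + \frac{7477}{13566} = \frac{52344160570}{94979800853}$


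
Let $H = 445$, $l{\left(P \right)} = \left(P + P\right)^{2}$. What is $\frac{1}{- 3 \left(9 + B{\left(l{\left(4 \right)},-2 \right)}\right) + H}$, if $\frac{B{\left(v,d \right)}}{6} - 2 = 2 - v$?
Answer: $\frac{1}{1498} \approx 0.00066756$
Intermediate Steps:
$l{\left(P \right)} = 4 P^{2}$ ($l{\left(P \right)} = \left(2 P\right)^{2} = 4 P^{2}$)
$B{\left(v,d \right)} = 24 - 6 v$ ($B{\left(v,d \right)} = 12 + 6 \left(2 - v\right) = 12 - \left(-12 + 6 v\right) = 24 - 6 v$)
$\frac{1}{- 3 \left(9 + B{\left(l{\left(4 \right)},-2 \right)}\right) + H} = \frac{1}{- 3 \left(9 + \left(24 - 6 \cdot 4 \cdot 4^{2}\right)\right) + 445} = \frac{1}{- 3 \left(9 + \left(24 - 6 \cdot 4 \cdot 16\right)\right) + 445} = \frac{1}{- 3 \left(9 + \left(24 - 384\right)\right) + 445} = \frac{1}{- 3 \left(9 - 360\right) + 445} = \frac{1}{\left(-3\right) \left(-351\right) + 445} = \frac{1}{1053 + 445} = \frac{1}{1498}$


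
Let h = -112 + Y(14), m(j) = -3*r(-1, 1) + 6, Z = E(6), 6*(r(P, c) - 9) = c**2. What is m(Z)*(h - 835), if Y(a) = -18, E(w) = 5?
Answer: 41495/2 ≈ 20748.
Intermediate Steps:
r(P, c) = 9 + c**2/6
Z = 5
m(j) = -43/2 (m(j) = -3*(9 + (1/6)*1**2) + 6 = -3*(9 + (1/6)*1) + 6 = -3*(9 + 1/6) + 6 = -3*55/6 + 6 = -55/2 + 6 = -43/2)
h = -130 (h = -112 - 18 = -130)
m(Z)*(h - 835) = -43*(-130 - 835)/2 = -43/2*(-965) = 41495/2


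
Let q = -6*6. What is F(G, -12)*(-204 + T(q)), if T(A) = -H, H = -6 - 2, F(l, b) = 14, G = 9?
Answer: -2744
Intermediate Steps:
q = -36
H = -8
T(A) = 8 (T(A) = -1*(-8) = 8)
F(G, -12)*(-204 + T(q)) = 14*(-204 + 8) = 14*(-196) = -2744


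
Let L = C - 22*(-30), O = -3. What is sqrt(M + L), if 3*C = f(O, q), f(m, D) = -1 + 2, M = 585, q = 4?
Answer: 2*sqrt(2802)/3 ≈ 35.289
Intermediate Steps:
f(m, D) = 1
C = 1/3 (C = (1/3)*1 = 1/3 ≈ 0.33333)
L = 1981/3 (L = 1/3 - 22*(-30) = 1/3 + 660 = 1981/3 ≈ 660.33)
sqrt(M + L) = sqrt(585 + 1981/3) = sqrt(3736/3) = 2*sqrt(2802)/3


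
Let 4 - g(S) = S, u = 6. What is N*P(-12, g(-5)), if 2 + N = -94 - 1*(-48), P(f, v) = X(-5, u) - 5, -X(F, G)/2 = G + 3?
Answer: 1104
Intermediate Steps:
X(F, G) = -6 - 2*G (X(F, G) = -2*(G + 3) = -2*(3 + G) = -6 - 2*G)
g(S) = 4 - S
P(f, v) = -23 (P(f, v) = (-6 - 2*6) - 5 = (-6 - 12) - 5 = -18 - 5 = -23)
N = -48 (N = -2 + (-94 - 1*(-48)) = -2 + (-94 + 48) = -2 - 46 = -48)
N*P(-12, g(-5)) = -48*(-23) = 1104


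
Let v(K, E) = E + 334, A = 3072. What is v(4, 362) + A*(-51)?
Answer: -155976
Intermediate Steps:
v(K, E) = 334 + E
v(4, 362) + A*(-51) = (334 + 362) + 3072*(-51) = 696 - 156672 = -155976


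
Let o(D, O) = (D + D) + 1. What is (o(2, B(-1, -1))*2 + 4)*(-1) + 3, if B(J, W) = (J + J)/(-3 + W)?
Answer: -11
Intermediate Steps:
B(J, W) = 2*J/(-3 + W) (B(J, W) = (2*J)/(-3 + W) = 2*J/(-3 + W))
o(D, O) = 1 + 2*D (o(D, O) = 2*D + 1 = 1 + 2*D)
(o(2, B(-1, -1))*2 + 4)*(-1) + 3 = ((1 + 2*2)*2 + 4)*(-1) + 3 = ((1 + 4)*2 + 4)*(-1) + 3 = (5*2 + 4)*(-1) + 3 = (10 + 4)*(-1) + 3 = 14*(-1) + 3 = -14 + 3 = -11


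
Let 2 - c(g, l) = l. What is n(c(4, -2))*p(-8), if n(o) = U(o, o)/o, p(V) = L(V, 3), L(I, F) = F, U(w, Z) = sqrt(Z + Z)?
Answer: 3*sqrt(2)/2 ≈ 2.1213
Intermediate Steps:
U(w, Z) = sqrt(2)*sqrt(Z) (U(w, Z) = sqrt(2*Z) = sqrt(2)*sqrt(Z))
p(V) = 3
c(g, l) = 2 - l
n(o) = sqrt(2)/sqrt(o) (n(o) = (sqrt(2)*sqrt(o))/o = sqrt(2)/sqrt(o))
n(c(4, -2))*p(-8) = (sqrt(2)/sqrt(2 - 1*(-2)))*3 = (sqrt(2)/sqrt(2 + 2))*3 = (sqrt(2)/sqrt(4))*3 = (sqrt(2)*(1/2))*3 = (sqrt(2)/2)*3 = 3*sqrt(2)/2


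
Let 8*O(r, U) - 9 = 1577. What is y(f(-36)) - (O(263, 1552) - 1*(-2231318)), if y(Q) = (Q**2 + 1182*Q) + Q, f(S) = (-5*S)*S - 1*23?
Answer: 129457775/4 ≈ 3.2364e+7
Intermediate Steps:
O(r, U) = 793/4 (O(r, U) = 9/8 + (1/8)*1577 = 9/8 + 1577/8 = 793/4)
f(S) = -23 - 5*S**2 (f(S) = -5*S**2 - 23 = -23 - 5*S**2)
y(Q) = Q**2 + 1183*Q
y(f(-36)) - (O(263, 1552) - 1*(-2231318)) = (-23 - 5*(-36)**2)*(1183 + (-23 - 5*(-36)**2)) - (793/4 - 1*(-2231318)) = (-23 - 5*1296)*(1183 + (-23 - 5*1296)) - (793/4 + 2231318) = (-23 - 6480)*(1183 + (-23 - 6480)) - 1*8926065/4 = -6503*(1183 - 6503) - 8926065/4 = -6503*(-5320) - 8926065/4 = 34595960 - 8926065/4 = 129457775/4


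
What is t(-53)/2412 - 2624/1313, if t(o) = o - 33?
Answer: -3221003/1583478 ≈ -2.0341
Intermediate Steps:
t(o) = -33 + o
t(-53)/2412 - 2624/1313 = (-33 - 53)/2412 - 2624/1313 = -86*1/2412 - 2624*1/1313 = -43/1206 - 2624/1313 = -3221003/1583478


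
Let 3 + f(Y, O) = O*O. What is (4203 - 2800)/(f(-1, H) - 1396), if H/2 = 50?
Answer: 23/141 ≈ 0.16312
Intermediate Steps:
H = 100 (H = 2*50 = 100)
f(Y, O) = -3 + O**2 (f(Y, O) = -3 + O*O = -3 + O**2)
(4203 - 2800)/(f(-1, H) - 1396) = (4203 - 2800)/((-3 + 100**2) - 1396) = 1403/((-3 + 10000) - 1396) = 1403/(9997 - 1396) = 1403/8601 = 1403*(1/8601) = 23/141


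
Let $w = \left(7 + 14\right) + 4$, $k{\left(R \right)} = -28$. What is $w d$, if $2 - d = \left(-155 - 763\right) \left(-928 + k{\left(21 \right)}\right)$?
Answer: $-21940150$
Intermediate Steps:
$w = 25$ ($w = 21 + 4 = 25$)
$d = -877606$ ($d = 2 - \left(-155 - 763\right) \left(-928 - 28\right) = 2 - \left(-918\right) \left(-956\right) = 2 - 877608 = -877606$)
$w d = 25 \left(-877606\right) = -21940150$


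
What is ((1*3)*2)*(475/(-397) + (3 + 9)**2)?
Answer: 340158/397 ≈ 856.82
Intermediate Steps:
((1*3)*2)*(475/(-397) + (3 + 9)**2) = (3*2)*(475*(-1/397) + 12**2) = 6*(-475/397 + 144) = 6*(56693/397) = 340158/397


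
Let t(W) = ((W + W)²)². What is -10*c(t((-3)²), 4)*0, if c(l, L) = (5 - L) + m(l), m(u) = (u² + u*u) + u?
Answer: 0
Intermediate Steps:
m(u) = u + 2*u² (m(u) = (u² + u²) + u = 2*u² + u = u + 2*u²)
t(W) = 16*W⁴ (t(W) = ((2*W)²)² = (4*W²)² = 16*W⁴)
c(l, L) = 5 - L + l*(1 + 2*l) (c(l, L) = (5 - L) + l*(1 + 2*l) = 5 - L + l*(1 + 2*l))
-10*c(t((-3)²), 4)*0 = -10*(5 - 1*4 + (16*((-3)²)⁴)*(1 + 2*(16*((-3)²)⁴)))*0 = -10*(5 - 4 + (16*9⁴)*(1 + 2*(16*9⁴)))*0 = -10*(5 - 4 + (16*6561)*(1 + 2*(16*6561)))*0 = -10*(5 - 4 + 104976*(1 + 2*104976))*0 = -10*(5 - 4 + 104976*(1 + 209952))*0 = -10*(5 - 4 + 104976*209953)*0 = -10*(5 - 4 + 22040026128)*0 = -10*22040026129*0 = -220400261290*0 = 0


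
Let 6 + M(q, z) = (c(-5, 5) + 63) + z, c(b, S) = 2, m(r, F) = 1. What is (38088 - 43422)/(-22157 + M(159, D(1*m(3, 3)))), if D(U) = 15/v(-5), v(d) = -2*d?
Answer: 3556/14731 ≈ 0.24140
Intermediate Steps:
D(U) = 3/2 (D(U) = 15/((-2*(-5))) = 15/10 = 15*(⅒) = 3/2)
M(q, z) = 59 + z (M(q, z) = -6 + ((2 + 63) + z) = -6 + (65 + z) = 59 + z)
(38088 - 43422)/(-22157 + M(159, D(1*m(3, 3)))) = (38088 - 43422)/(-22157 + (59 + 3/2)) = -5334/(-22157 + 121/2) = -5334/(-44193/2) = -5334*(-2/44193) = 3556/14731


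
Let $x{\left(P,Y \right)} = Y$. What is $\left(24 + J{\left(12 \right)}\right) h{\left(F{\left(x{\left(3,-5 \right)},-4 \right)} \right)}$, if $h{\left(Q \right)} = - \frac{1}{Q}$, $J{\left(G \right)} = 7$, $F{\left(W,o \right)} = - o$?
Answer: $- \frac{31}{4} \approx -7.75$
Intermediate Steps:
$\left(24 + J{\left(12 \right)}\right) h{\left(F{\left(x{\left(3,-5 \right)},-4 \right)} \right)} = \left(24 + 7\right) \left(- \frac{1}{\left(-1\right) \left(-4\right)}\right) = 31 \left(- \frac{1}{4}\right) = - \frac{31}{4}$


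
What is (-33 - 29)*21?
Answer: -1302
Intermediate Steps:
(-33 - 29)*21 = -62*21 = -1302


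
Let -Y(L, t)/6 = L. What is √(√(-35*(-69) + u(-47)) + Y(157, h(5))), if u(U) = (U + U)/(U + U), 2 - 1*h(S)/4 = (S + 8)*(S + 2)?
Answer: √(-942 + 4*√151) ≈ 29.881*I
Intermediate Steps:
h(S) = 8 - 4*(2 + S)*(8 + S) (h(S) = 8 - 4*(S + 8)*(S + 2) = 8 - 4*(8 + S)*(2 + S) = 8 - 4*(2 + S)*(8 + S))
u(U) = 1 (u(U) = (2*U)/((2*U)) = (2*U)*(1/(2*U)) = 1)
Y(L, t) = -6*L
√(√(-35*(-69) + u(-47)) + Y(157, h(5))) = √(√(-35*(-69) + 1) - 6*157) = √(√(2415 + 1) - 942) = √(√2416 - 942) = √(4*√151 - 942) = √(-942 + 4*√151)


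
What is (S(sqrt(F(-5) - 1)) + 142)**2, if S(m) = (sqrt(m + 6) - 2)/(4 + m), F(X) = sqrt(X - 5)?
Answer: (566 + sqrt(6 + sqrt(-1 + I*sqrt(10))) + 142*sqrt(-1 + I*sqrt(10)))**2/(4 + sqrt(-1 + I*sqrt(10)))**2 ≈ 20203.0 + 4.1099*I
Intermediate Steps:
F(X) = sqrt(-5 + X)
S(m) = (-2 + sqrt(6 + m))/(4 + m) (S(m) = (sqrt(6 + m) - 2)/(4 + m) = (-2 + sqrt(6 + m))/(4 + m))
(S(sqrt(F(-5) - 1)) + 142)**2 = ((-2 + sqrt(6 + sqrt(sqrt(-5 - 5) - 1)))/(4 + sqrt(sqrt(-5 - 5) - 1)) + 142)**2 = ((-2 + sqrt(6 + sqrt(sqrt(-10) - 1)))/(4 + sqrt(sqrt(-10) - 1)) + 142)**2 = ((-2 + sqrt(6 + sqrt(I*sqrt(10) - 1)))/(4 + sqrt(I*sqrt(10) - 1)) + 142)**2 = ((-2 + sqrt(6 + sqrt(-1 + I*sqrt(10))))/(4 + sqrt(-1 + I*sqrt(10))) + 142)**2 = (142 + (-2 + sqrt(6 + sqrt(-1 + I*sqrt(10))))/(4 + sqrt(-1 + I*sqrt(10))))**2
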